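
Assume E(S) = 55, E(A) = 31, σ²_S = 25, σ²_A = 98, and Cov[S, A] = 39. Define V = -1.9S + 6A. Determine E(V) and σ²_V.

E(V) = (-1.9)·E(S) + 6·E(A) = (-1.9)·55 + 6·31 = 81.5.
σ²_V = a²·σ²_S + b²·σ²_A + 2ab·Cov[S, A] with a = -1.9, b = 6.
= (-1.9)²·25 + 6²·98 + 2·(-1.9)·6·39
= 90.25 + 3528 + (-889.2) = 2729.05.

E(V) = 81.5, σ²_V = 2729.05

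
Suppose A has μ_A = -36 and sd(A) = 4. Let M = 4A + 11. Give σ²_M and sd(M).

σ²_M = 256, sd(M) = 16

M = 4A + 11 is linear with a = 4, b = 11.
σ²_A = 4² = 16.
σ²_M = a²·σ²_A = 4²·16 = 256 (the additive constant 11 does not affect variance).
sd(M) = |a|·sd(A) = |4|·4 = 16.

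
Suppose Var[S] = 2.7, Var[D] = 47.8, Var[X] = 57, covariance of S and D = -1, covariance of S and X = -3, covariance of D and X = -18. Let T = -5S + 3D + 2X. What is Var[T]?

Var[T] = a²·Var[S] + b²·Var[D] + c²·Var[X] + 2ab·covariance of S and D + 2ac·covariance of S and X + 2bc·covariance of D and X, with a = -5, b = 3, c = 2.
= 67.5 + 430.2 + 228 + 30 + 60 + (-216)
= 599.7.

Var[T] = 599.7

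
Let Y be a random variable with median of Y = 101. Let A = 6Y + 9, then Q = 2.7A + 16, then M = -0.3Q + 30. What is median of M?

median of M = -472.95

median of A = 6·101 + 9 = 615.
median of Q = 2.7·615 + 16 = 1676.5.
median of M = (-0.3)·1676.5 + 30 = -472.95.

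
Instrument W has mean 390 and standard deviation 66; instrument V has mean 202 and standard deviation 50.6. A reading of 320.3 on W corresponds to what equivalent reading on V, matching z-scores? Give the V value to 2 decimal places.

z = (320.3 − 390)/66 ≈ -1.0561.
V = 202 + z·50.6 = 202 + (320.3 − 390)·50.6/66 ≈ 148.56.

V = 148.56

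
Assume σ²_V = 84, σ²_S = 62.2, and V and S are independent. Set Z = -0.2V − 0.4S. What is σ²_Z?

σ²_Z = 13.312

σ²_Z = a²·σ²_V + b²·σ²_S + 2ab·Cov(V, S) with a = -0.2, b = -0.4.
Independence gives Cov(V, S) = 0.
= (-0.2)²·84 + (-0.4)²·62.2 + 2·(-0.2)·(-0.4)·0
= 3.36 + 9.952 + 0 = 13.312.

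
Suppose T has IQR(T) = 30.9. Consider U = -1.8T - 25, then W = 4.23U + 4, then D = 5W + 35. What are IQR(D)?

IQR(D) = 1176.363

IQR(U) = |-1.8|·30.9 = 55.62.
IQR(W) = |4.23|·55.62 = 235.2726.
IQR(D) = |5|·235.2726 = 1176.363.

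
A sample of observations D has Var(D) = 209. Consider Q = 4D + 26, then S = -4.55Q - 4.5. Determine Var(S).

Var(Q) = 4²·209 = 3344.
Var(S) = (-4.55)²·3344 = 69229.16.

Var(S) = 69229.16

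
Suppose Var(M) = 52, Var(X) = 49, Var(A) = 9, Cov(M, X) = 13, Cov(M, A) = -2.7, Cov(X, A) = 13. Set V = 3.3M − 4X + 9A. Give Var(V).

Var(V) = a²·Var(M) + b²·Var(X) + c²·Var(A) + 2ab·Cov(M, X) + 2ac·Cov(M, A) + 2bc·Cov(X, A), with a = 3.3, b = -4, c = 9.
= 566.28 + 784 + 729 + (-343.2) + (-160.38) + (-936)
= 639.7.

Var(V) = 639.7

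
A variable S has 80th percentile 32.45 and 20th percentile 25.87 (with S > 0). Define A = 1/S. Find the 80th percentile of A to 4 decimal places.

80th percentile of A = 0.0387

1/S is decreasing on S > 0, so percentile order reverses: P_{80}(A) uses P_{20}(S) = 25.87.
P_{80}(A) = 1/25.87 ≈ 0.0387.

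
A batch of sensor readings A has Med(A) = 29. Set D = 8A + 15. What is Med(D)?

Med(D) = 247

A linear map preserves order up to sign, so Med(D) = a·Med(A) + b = 8·29 + 15 = 247.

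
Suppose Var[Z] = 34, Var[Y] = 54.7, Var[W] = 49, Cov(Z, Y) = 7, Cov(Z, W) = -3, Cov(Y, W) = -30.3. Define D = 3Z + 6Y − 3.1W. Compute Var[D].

Var[D] = 4181.05

Var[D] = a²·Var[Z] + b²·Var[Y] + c²·Var[W] + 2ab·Cov(Z, Y) + 2ac·Cov(Z, W) + 2bc·Cov(Y, W), with a = 3, b = 6, c = -3.1.
= 306 + 1969.2 + 470.89 + 252 + 55.8 + 1127.16
= 4181.05.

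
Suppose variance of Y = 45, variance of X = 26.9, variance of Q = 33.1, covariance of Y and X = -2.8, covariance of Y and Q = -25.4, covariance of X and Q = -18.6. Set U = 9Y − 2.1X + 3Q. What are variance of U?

variance of U = a²·variance of Y + b²·variance of X + c²·variance of Q + 2ab·covariance of Y and X + 2ac·covariance of Y and Q + 2bc·covariance of X and Q, with a = 9, b = -2.1, c = 3.
= 3645 + 118.629 + 297.9 + 105.84 + (-1371.6) + 234.36
= 3030.129.

variance of U = 3030.129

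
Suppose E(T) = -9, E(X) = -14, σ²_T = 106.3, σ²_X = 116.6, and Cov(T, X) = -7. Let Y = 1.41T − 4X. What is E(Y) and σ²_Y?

E(Y) = 43.31, σ²_Y = 2155.89503

E(Y) = 1.41·E(T) + (-4)·E(X) = 1.41·(-9) + (-4)·(-14) = 43.31.
σ²_Y = a²·σ²_T + b²·σ²_X + 2ab·Cov(T, X) with a = 1.41, b = -4.
= 1.41²·106.3 + (-4)²·116.6 + 2·1.41·(-4)·(-7)
= 211.33503 + 1865.6 + 78.96 = 2155.89503.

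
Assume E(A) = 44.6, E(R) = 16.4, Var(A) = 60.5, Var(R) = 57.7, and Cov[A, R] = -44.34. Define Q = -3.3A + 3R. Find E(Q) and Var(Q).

E(Q) = (-3.3)·E(A) + 3·E(R) = (-3.3)·44.6 + 3·16.4 = -97.98.
Var(Q) = a²·Var(A) + b²·Var(R) + 2ab·Cov[A, R] with a = -3.3, b = 3.
= (-3.3)²·60.5 + 3²·57.7 + 2·(-3.3)·3·(-44.34)
= 658.845 + 519.3 + 877.932 = 2056.077.

E(Q) = -97.98, Var(Q) = 2056.077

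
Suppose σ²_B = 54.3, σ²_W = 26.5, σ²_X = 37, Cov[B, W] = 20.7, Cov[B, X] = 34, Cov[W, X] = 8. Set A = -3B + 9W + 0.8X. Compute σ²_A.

σ²_A = 1493.08

σ²_A = a²·σ²_B + b²·σ²_W + c²·σ²_X + 2ab·Cov[B, W] + 2ac·Cov[B, X] + 2bc·Cov[W, X], with a = -3, b = 9, c = 0.8.
= 488.7 + 2146.5 + 23.68 + (-1117.8) + (-163.2) + 115.2
= 1493.08.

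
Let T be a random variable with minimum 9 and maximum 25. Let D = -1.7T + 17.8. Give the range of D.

Range of T = 25 − 9 = 16.
Range(D) = |a|·Range(T) = |-1.7|·16 = 27.2.

Range(D) = 27.2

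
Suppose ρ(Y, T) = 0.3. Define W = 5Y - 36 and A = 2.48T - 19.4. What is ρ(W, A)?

Linear rescalings preserve correlation up to sign; here the slopes 5 and 2.48 have the same sign, so ρ(W, A) = ρ(Y, T) = 0.3.

ρ(W, A) = 0.3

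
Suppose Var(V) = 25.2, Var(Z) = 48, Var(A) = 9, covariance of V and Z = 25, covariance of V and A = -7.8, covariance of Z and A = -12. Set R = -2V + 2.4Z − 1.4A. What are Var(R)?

Var(R) = 191.88

Var(R) = a²·Var(V) + b²·Var(Z) + c²·Var(A) + 2ab·covariance of V and Z + 2ac·covariance of V and A + 2bc·covariance of Z and A, with a = -2, b = 2.4, c = -1.4.
= 100.8 + 276.48 + 17.64 + (-240) + (-43.68) + 80.64
= 191.88.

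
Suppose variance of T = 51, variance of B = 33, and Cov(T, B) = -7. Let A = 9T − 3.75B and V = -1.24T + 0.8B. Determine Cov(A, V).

By bilinearity, Cov(A, V) = ac·variance of T + bd·variance of B + (ad+bc)·Cov(T, B), with a=9, b=-3.75, c=-1.24, d=0.8.
ac·variance of T = 9·(-1.24)·51 = -569.16
bd·variance of B = (-3.75)·0.8·33 = -99
(ad+bc)·Cov(T, B) = (11.85)·(-7) = -82.95
Cov(A, V) = -569.16 + (-99) + (-82.95) = -751.11.

Cov(A, V) = -751.11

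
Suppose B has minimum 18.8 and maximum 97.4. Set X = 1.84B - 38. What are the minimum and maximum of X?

min(X) = -3.408, max(X) = 141.216

a = 1.84 > 0, so min(X) = a·min(B)+b = 1.84·18.8 + (-38) = -3.408 and max(X) = 1.84·97.4 + (-38) = 141.216.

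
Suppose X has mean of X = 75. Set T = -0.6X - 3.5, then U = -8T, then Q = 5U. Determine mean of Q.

mean of T = (-0.6)·75 + (-3.5) = -48.5.
mean of U = (-8)·(-48.5) = 388.
mean of Q = 5·388 = 1940.

mean of Q = 1940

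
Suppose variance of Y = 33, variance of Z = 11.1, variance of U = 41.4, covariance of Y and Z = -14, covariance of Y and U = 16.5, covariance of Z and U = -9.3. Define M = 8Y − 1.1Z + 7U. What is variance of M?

variance of M = 6391.651

variance of M = a²·variance of Y + b²·variance of Z + c²·variance of U + 2ab·covariance of Y and Z + 2ac·covariance of Y and U + 2bc·covariance of Z and U, with a = 8, b = -1.1, c = 7.
= 2112 + 13.431 + 2028.6 + 246.4 + 1848 + 143.22
= 6391.651.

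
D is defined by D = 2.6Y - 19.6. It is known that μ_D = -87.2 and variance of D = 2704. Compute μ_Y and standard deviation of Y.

μ_Y = -26, standard deviation of Y = 20

From D = 2.6Y - 19.6: μ_D = a·μ_Y + b, so μ_Y = (μ_D − b)/a = (-87.2 − (-19.6))/2.6 = -26.
standard deviation of D = √2704 = 52.
standard deviation of D = |a|·standard deviation of Y, so standard deviation of Y = 52/|2.6| = 20.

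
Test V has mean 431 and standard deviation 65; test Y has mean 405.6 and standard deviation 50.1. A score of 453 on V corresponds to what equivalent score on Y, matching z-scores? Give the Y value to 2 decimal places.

Y = 422.56

z = (453 − 431)/65 ≈ 0.3385.
Y = 405.6 + z·50.1 = 405.6 + (453 − 431)·50.1/65 ≈ 422.56.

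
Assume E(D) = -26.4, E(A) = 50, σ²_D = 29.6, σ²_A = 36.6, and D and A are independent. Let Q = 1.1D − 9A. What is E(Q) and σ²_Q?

E(Q) = 1.1·E(D) + (-9)·E(A) = 1.1·(-26.4) + (-9)·50 = -479.04.
σ²_Q = a²·σ²_D + b²·σ²_A + 2ab·Cov(D, A) with a = 1.1, b = -9.
Independence gives Cov(D, A) = 0.
= 1.1²·29.6 + (-9)²·36.6 + 2·1.1·(-9)·0
= 35.816 + 2964.6 + 0 = 3000.416.

E(Q) = -479.04, σ²_Q = 3000.416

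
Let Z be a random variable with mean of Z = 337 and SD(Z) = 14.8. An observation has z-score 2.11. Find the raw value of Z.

Z = mean of Z + z·SD(Z) = 337 + 2.11·14.8 = 368.228.

Z = 368.228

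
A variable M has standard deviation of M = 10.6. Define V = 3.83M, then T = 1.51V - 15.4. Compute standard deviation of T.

standard deviation of T = 61.30298

standard deviation of V = |3.83|·10.6 = 40.598.
standard deviation of T = |1.51|·40.598 = 61.30298.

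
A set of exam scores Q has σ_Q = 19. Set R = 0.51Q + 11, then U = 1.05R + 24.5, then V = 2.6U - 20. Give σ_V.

σ_V = 26.4537

σ_R = |0.51|·19 = 9.69.
σ_U = |1.05|·9.69 = 10.1745.
σ_V = |2.6|·10.1745 = 26.4537.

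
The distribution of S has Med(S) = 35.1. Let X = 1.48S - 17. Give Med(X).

A linear map preserves order up to sign, so Med(X) = a·Med(S) + b = 1.48·35.1 + (-17) = 34.948.

Med(X) = 34.948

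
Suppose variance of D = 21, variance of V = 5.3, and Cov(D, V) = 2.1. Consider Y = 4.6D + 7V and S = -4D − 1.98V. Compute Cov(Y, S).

Cov(Y, S) = -537.7848

By bilinearity, Cov(Y, S) = ac·variance of D + bd·variance of V + (ad+bc)·Cov(D, V), with a=4.6, b=7, c=-4, d=-1.98.
ac·variance of D = 4.6·(-4)·21 = -386.4
bd·variance of V = 7·(-1.98)·5.3 = -73.458
(ad+bc)·Cov(D, V) = (-37.108)·2.1 = -77.9268
Cov(Y, S) = -386.4 + (-73.458) + (-77.9268) = -537.7848.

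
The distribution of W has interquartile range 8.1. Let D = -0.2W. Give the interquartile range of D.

Under D = aW + b, IQR(D) = |a|·IQR(W) = |-0.2|·8.1 = 1.62 (shifts cancel; spread scales by |a|).

IQR(D) = 1.62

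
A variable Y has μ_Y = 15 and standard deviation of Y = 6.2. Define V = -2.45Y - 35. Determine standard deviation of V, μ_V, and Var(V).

standard deviation of V = 15.19, μ_V = -71.75, Var(V) = 230.7361

V = -2.45Y - 35 is linear with a = -2.45, b = -35.
standard deviation of V = |a|·standard deviation of Y = |-2.45|·6.2 = 15.19.
μ_V = a·μ_Y + b = (-2.45)·15 + (-35) = -71.75.
Var(Y) = 6.2² = 38.44.
Var(V) = a²·Var(Y) = (-2.45)²·38.44 = 230.7361 (the additive constant -35 does not affect variance).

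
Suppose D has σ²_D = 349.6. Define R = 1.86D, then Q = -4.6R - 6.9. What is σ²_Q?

σ²_Q = 25592.5155456

σ²_R = 1.86²·349.6 = 1209.47616.
σ²_Q = (-4.6)²·1209.47616 = 25592.5155456.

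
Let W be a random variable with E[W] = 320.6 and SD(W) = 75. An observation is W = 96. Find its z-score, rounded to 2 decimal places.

z = (W − E[W]) / SD(W) = (96 − 320.6) / 75 ≈ -2.99.

z = -2.99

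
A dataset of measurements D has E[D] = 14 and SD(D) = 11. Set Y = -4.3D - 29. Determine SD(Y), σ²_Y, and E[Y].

Y = -4.3D - 29 is linear with a = -4.3, b = -29.
SD(Y) = |a|·SD(D) = |-4.3|·11 = 47.3.
σ²_D = 11² = 121.
σ²_Y = a²·σ²_D = (-4.3)²·121 = 2237.29 (the additive constant -29 does not affect variance).
E[Y] = a·E[D] + b = (-4.3)·14 + (-29) = -89.2.

SD(Y) = 47.3, σ²_Y = 2237.29, E[Y] = -89.2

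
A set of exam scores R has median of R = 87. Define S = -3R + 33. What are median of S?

median of S = -228

A linear map preserves order up to sign, so median of S = a·median of R + b = (-3)·87 + 33 = -228.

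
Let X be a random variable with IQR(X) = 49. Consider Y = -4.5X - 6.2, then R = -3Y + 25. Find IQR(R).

IQR(R) = 661.5

IQR(Y) = |-4.5|·49 = 220.5.
IQR(R) = |-3|·220.5 = 661.5.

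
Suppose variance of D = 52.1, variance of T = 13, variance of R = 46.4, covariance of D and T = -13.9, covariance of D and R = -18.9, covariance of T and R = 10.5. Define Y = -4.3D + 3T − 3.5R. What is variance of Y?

variance of Y = 1217.959

variance of Y = a²·variance of D + b²·variance of T + c²·variance of R + 2ab·covariance of D and T + 2ac·covariance of D and R + 2bc·covariance of T and R, with a = -4.3, b = 3, c = -3.5.
= 963.329 + 117 + 568.4 + 358.62 + (-568.89) + (-220.5)
= 1217.959.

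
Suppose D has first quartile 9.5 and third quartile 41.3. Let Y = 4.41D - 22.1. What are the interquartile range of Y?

IQR(Y) = 140.238

IQR of D = Q3 − Q1 = 41.3 − 9.5 = 31.8.
Under Y = aD + b, IQR(Y) = |a|·IQR(D) = |4.41|·31.8 = 140.238 (shifts cancel; spread scales by |a|).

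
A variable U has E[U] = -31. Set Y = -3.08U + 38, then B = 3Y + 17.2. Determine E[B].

E[B] = 417.64

E[Y] = (-3.08)·(-31) + 38 = 133.48.
E[B] = 3·133.48 + 17.2 = 417.64.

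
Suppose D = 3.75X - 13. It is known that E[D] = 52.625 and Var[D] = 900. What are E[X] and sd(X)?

From D = 3.75X - 13: E[D] = a·E[X] + b, so E[X] = (E[D] − b)/a = (52.625 − (-13))/3.75 = 17.5.
sd(D) = √900 = 30.
sd(D) = |a|·sd(X), so sd(X) = 30/|3.75| = 8.

E[X] = 17.5, sd(X) = 8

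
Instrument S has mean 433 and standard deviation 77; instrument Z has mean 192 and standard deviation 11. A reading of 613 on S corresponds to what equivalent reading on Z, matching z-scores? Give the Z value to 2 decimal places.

z = (613 − 433)/77 ≈ 2.3377.
Z = 192 + z·11 = 192 + (613 − 433)·11/77 ≈ 217.71.

Z = 217.71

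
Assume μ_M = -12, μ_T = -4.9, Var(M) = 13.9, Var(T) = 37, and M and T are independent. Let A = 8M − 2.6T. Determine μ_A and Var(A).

μ_A = -83.26, Var(A) = 1139.72

μ_A = 8·μ_M + (-2.6)·μ_T = 8·(-12) + (-2.6)·(-4.9) = -83.26.
Var(A) = a²·Var(M) + b²·Var(T) + 2ab·covariance of M and T with a = 8, b = -2.6.
Independence gives covariance of M and T = 0.
= 8²·13.9 + (-2.6)²·37 + 2·8·(-2.6)·0
= 889.6 + 250.12 + 0 = 1139.72.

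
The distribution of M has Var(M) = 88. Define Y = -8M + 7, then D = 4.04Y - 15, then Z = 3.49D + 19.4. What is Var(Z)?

Var(Z) = 1119634.39194112

Var(Y) = (-8)²·88 = 5632.
Var(D) = 4.04²·5632 = 91923.2512.
Var(Z) = 3.49²·91923.2512 = 1119634.39194112.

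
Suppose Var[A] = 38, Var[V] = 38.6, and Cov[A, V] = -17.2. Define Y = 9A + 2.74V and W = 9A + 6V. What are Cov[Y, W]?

By bilinearity, Cov[Y, W] = ac·Var[A] + bd·Var[V] + (ad+bc)·Cov[A, V], with a=9, b=2.74, c=9, d=6.
ac·Var[A] = 9·9·38 = 3078
bd·Var[V] = 2.74·6·38.6 = 634.584
(ad+bc)·Cov[A, V] = (78.66)·(-17.2) = -1352.952
Cov[Y, W] = 3078 + 634.584 + (-1352.952) = 2359.632.

Cov[Y, W] = 2359.632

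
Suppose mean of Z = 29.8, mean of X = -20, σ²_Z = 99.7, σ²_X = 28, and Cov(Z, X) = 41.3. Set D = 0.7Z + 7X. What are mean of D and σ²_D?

mean of D = 0.7·mean of Z + 7·mean of X = 0.7·29.8 + 7·(-20) = -119.14.
σ²_D = a²·σ²_Z + b²·σ²_X + 2ab·Cov(Z, X) with a = 0.7, b = 7.
= 0.7²·99.7 + 7²·28 + 2·0.7·7·41.3
= 48.853 + 1372 + 404.74 = 1825.593.

mean of D = -119.14, σ²_D = 1825.593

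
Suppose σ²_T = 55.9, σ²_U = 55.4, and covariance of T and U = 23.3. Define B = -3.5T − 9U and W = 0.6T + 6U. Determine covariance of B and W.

By bilinearity, covariance of B and W = ac·σ²_T + bd·σ²_U + (ad+bc)·covariance of T and U, with a=-3.5, b=-9, c=0.6, d=6.
ac·σ²_T = (-3.5)·0.6·55.9 = -117.39
bd·σ²_U = (-9)·6·55.4 = -2991.6
(ad+bc)·covariance of T and U = (-26.4)·23.3 = -615.12
covariance of B and W = -117.39 + (-2991.6) + (-615.12) = -3724.11.

covariance of B and W = -3724.11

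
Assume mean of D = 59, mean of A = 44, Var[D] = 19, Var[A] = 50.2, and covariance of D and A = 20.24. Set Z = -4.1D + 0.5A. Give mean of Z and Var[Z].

mean of Z = -219.9, Var[Z] = 248.956

mean of Z = (-4.1)·mean of D + 0.5·mean of A = (-4.1)·59 + 0.5·44 = -219.9.
Var[Z] = a²·Var[D] + b²·Var[A] + 2ab·covariance of D and A with a = -4.1, b = 0.5.
= (-4.1)²·19 + 0.5²·50.2 + 2·(-4.1)·0.5·20.24
= 319.39 + 12.55 + (-82.984) = 248.956.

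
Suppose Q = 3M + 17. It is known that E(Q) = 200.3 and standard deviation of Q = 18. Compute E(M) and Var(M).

From Q = 3M + 17: E(Q) = a·E(M) + b, so E(M) = (E(Q) − b)/a = (200.3 − 17)/3 = 61.1.
Var(Q) = 18² = 324.
Var(Q) = a²·Var(M), so Var(M) = 324/3² = 36.

E(M) = 61.1, Var(M) = 36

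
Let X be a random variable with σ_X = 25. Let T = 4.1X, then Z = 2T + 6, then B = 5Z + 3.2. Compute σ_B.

σ_B = 1025

σ_T = |4.1|·25 = 102.5.
σ_Z = |2|·102.5 = 205.
σ_B = |5|·205 = 1025.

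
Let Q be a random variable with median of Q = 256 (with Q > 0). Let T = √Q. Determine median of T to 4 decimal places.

√Q is monotone on this domain, so median of T = √(256) = 16.

median of T = 16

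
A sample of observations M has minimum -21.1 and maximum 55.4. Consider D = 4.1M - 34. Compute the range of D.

Range of M = 55.4 − (-21.1) = 76.5.
Range(D) = |a|·Range(M) = |4.1|·76.5 = 313.65.

Range(D) = 313.65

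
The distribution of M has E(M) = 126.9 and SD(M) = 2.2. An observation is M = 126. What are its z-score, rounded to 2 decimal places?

z = (M − E(M)) / SD(M) = (126 − 126.9) / 2.2 ≈ -0.41.

z = -0.41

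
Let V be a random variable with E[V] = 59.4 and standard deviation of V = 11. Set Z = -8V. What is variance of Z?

Z = -8V is linear with a = -8, b = 0.
variance of V = 11² = 121.
variance of Z = a²·variance of V = (-8)²·121 = 7744.

variance of Z = 7744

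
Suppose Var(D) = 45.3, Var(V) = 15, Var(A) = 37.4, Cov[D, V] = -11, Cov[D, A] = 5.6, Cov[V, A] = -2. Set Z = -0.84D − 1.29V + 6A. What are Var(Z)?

Var(Z) = 1353.99798

Var(Z) = a²·Var(D) + b²·Var(V) + c²·Var(A) + 2ab·Cov[D, V] + 2ac·Cov[D, A] + 2bc·Cov[V, A], with a = -0.84, b = -1.29, c = 6.
= 31.96368 + 24.9615 + 1346.4 + (-23.8392) + (-56.448) + 30.96
= 1353.99798.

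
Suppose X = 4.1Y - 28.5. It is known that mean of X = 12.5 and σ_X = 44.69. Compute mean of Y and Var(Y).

From X = 4.1Y - 28.5: mean of X = a·mean of Y + b, so mean of Y = (mean of X − b)/a = (12.5 − (-28.5))/4.1 = 10.
Var(X) = 44.69² = 1997.1961.
Var(X) = a²·Var(Y), so Var(Y) = 1997.1961/4.1² = 118.81.

mean of Y = 10, Var(Y) = 118.81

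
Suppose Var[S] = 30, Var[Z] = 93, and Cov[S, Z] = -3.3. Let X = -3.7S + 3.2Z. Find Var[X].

Var[X] = a²·Var[S] + b²·Var[Z] + 2ab·Cov[S, Z] with a = -3.7, b = 3.2.
= (-3.7)²·30 + 3.2²·93 + 2·(-3.7)·3.2·(-3.3)
= 410.7 + 952.32 + 78.144 = 1441.164.

Var[X] = 1441.164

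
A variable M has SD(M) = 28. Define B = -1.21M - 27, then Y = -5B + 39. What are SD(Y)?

SD(B) = |-1.21|·28 = 33.88.
SD(Y) = |-5|·33.88 = 169.4.

SD(Y) = 169.4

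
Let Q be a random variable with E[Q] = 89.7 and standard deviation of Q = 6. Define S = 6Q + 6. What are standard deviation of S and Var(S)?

S = 6Q + 6 is linear with a = 6, b = 6.
standard deviation of S = |a|·standard deviation of Q = |6|·6 = 36.
Var(Q) = 6² = 36.
Var(S) = a²·Var(Q) = 6²·36 = 1296 (the additive constant 6 does not affect variance).

standard deviation of S = 36, Var(S) = 1296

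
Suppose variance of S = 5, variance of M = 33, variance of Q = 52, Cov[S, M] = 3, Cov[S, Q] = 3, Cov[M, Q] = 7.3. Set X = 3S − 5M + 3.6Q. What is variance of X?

variance of X = 1255.92

variance of X = a²·variance of S + b²·variance of M + c²·variance of Q + 2ab·Cov[S, M] + 2ac·Cov[S, Q] + 2bc·Cov[M, Q], with a = 3, b = -5, c = 3.6.
= 45 + 825 + 673.92 + (-90) + 64.8 + (-262.8)
= 1255.92.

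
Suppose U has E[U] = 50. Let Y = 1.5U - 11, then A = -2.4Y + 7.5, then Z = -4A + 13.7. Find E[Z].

E[Y] = 1.5·50 + (-11) = 64.
E[A] = (-2.4)·64 + 7.5 = -146.1.
E[Z] = (-4)·(-146.1) + 13.7 = 598.1.

E[Z] = 598.1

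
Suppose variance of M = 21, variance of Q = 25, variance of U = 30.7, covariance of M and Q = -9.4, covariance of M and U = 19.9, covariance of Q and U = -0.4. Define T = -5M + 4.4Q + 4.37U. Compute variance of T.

variance of T = a²·variance of M + b²·variance of Q + c²·variance of U + 2ab·covariance of M and Q + 2ac·covariance of M and U + 2bc·covariance of Q and U, with a = -5, b = 4.4, c = 4.37.
= 525 + 484 + 586.27483 + 413.6 + (-869.63) + (-15.3824)
= 1123.86243.

variance of T = 1123.86243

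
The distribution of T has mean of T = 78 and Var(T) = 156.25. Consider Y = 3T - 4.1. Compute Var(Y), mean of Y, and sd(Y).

Var(Y) = 1406.25, mean of Y = 229.9, sd(Y) = 37.5

Y = 3T - 4.1 is linear with a = 3, b = -4.1.
Var(Y) = a²·Var(T) = 3²·156.25 = 1406.25 (the additive constant -4.1 does not affect variance).
mean of Y = a·mean of T + b = 3·78 + (-4.1) = 229.9.
sd(T) = √156.25 = 12.5.
sd(Y) = |a|·sd(T) = |3|·12.5 = 37.5.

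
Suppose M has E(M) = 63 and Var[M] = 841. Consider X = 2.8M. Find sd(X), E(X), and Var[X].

X = 2.8M is linear with a = 2.8, b = 0.
sd(M) = √841 = 29.
sd(X) = |a|·sd(M) = |2.8|·29 = 81.2.
E(X) = a·E(M) + b = 2.8·63 = 176.4.
Var[X] = a²·Var[M] = 2.8²·841 = 6593.44.

sd(X) = 81.2, E(X) = 176.4, Var[X] = 6593.44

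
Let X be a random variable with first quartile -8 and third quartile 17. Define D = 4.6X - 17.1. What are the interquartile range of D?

IQR(D) = 115

IQR of X = Q3 − Q1 = 17 − (-8) = 25.
Under D = aX + b, IQR(D) = |a|·IQR(X) = |4.6|·25 = 115 (shifts cancel; spread scales by |a|).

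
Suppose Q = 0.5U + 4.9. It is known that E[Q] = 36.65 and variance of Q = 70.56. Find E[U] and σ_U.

From Q = 0.5U + 4.9: E[Q] = a·E[U] + b, so E[U] = (E[Q] − b)/a = (36.65 − 4.9)/0.5 = 63.5.
σ_Q = √70.56 = 8.4.
σ_Q = |a|·σ_U, so σ_U = 8.4/|0.5| = 16.8.

E[U] = 63.5, σ_U = 16.8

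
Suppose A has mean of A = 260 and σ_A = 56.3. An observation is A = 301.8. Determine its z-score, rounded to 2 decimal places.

z = (A − mean of A) / σ_A = (301.8 − 260) / 56.3 ≈ 0.74.

z = 0.74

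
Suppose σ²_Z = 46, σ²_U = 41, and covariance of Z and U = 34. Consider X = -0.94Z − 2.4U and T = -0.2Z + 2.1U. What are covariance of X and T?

covariance of X and T = -248.788

By bilinearity, covariance of X and T = ac·σ²_Z + bd·σ²_U + (ad+bc)·covariance of Z and U, with a=-0.94, b=-2.4, c=-0.2, d=2.1.
ac·σ²_Z = (-0.94)·(-0.2)·46 = 8.648
bd·σ²_U = (-2.4)·2.1·41 = -206.64
(ad+bc)·covariance of Z and U = (-1.494)·34 = -50.796
covariance of X and T = 8.648 + (-206.64) + (-50.796) = -248.788.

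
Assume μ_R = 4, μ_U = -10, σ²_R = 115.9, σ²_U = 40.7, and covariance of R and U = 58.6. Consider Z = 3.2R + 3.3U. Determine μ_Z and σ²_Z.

μ_Z = 3.2·μ_R + 3.3·μ_U = 3.2·4 + 3.3·(-10) = -20.2.
σ²_Z = a²·σ²_R + b²·σ²_U + 2ab·covariance of R and U with a = 3.2, b = 3.3.
= 3.2²·115.9 + 3.3²·40.7 + 2·3.2·3.3·58.6
= 1186.816 + 443.223 + 1237.632 = 2867.671.

μ_Z = -20.2, σ²_Z = 2867.671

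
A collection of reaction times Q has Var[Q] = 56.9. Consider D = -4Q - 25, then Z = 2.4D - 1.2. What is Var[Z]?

Var[D] = (-4)²·56.9 = 910.4.
Var[Z] = 2.4²·910.4 = 5243.904.

Var[Z] = 5243.904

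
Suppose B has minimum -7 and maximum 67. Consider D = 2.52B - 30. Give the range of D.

Range of B = 67 − (-7) = 74.
Range(D) = |a|·Range(B) = |2.52|·74 = 186.48.

Range(D) = 186.48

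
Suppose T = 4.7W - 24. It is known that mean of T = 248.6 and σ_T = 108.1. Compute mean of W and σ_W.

From T = 4.7W - 24: mean of T = a·mean of W + b, so mean of W = (mean of T − b)/a = (248.6 − (-24))/4.7 = 58.
σ_T = |a|·σ_W, so σ_W = 108.1/|4.7| = 23.

mean of W = 58, σ_W = 23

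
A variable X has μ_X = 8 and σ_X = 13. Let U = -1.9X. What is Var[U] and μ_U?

U = -1.9X is linear with a = -1.9, b = 0.
Var[X] = 13² = 169.
Var[U] = a²·Var[X] = (-1.9)²·169 = 610.09.
μ_U = a·μ_X + b = (-1.9)·8 = -15.2.

Var[U] = 610.09, μ_U = -15.2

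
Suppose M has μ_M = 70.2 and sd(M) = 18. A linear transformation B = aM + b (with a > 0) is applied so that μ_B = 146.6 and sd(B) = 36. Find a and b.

a = 2, b = 6.2

sd(B) = a·sd(M) (a > 0), so a = 36/18 = 2.
μ_B = a·μ_M + b, so b = 146.6 − 2·70.2 = 6.2.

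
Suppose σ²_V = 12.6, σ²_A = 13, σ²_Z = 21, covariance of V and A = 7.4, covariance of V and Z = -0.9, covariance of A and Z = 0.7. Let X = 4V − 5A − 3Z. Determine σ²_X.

σ²_X = 462.2

σ²_X = a²·σ²_V + b²·σ²_A + c²·σ²_Z + 2ab·covariance of V and A + 2ac·covariance of V and Z + 2bc·covariance of A and Z, with a = 4, b = -5, c = -3.
= 201.6 + 325 + 189 + (-296) + 21.6 + 21
= 462.2.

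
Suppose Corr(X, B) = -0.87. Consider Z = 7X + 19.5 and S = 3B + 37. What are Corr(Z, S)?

Corr(Z, S) = -0.87

Linear rescalings preserve correlation up to sign; here the slopes 7 and 3 have the same sign, so Corr(Z, S) = Corr(X, B) = -0.87.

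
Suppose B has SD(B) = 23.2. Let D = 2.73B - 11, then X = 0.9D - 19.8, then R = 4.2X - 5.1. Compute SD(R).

SD(D) = |2.73|·23.2 = 63.336.
SD(X) = |0.9|·63.336 = 57.0024.
SD(R) = |4.2|·57.0024 = 239.41008.

SD(R) = 239.41008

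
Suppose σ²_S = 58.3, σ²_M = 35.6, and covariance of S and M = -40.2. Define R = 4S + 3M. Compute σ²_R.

σ²_R = a²·σ²_S + b²·σ²_M + 2ab·covariance of S and M with a = 4, b = 3.
= 4²·58.3 + 3²·35.6 + 2·4·3·(-40.2)
= 932.8 + 320.4 + (-964.8) = 288.4.

σ²_R = 288.4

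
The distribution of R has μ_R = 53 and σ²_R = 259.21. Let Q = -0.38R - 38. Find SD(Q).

Q = -0.38R - 38 is linear with a = -0.38, b = -38.
SD(R) = √259.21 = 16.1.
SD(Q) = |a|·SD(R) = |-0.38|·16.1 = 6.118.

SD(Q) = 6.118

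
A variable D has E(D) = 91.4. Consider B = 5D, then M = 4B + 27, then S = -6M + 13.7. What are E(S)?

E(S) = -11116.3

E(B) = 5·91.4 = 457.
E(M) = 4·457 + 27 = 1855.
E(S) = (-6)·1855 + 13.7 = -11116.3.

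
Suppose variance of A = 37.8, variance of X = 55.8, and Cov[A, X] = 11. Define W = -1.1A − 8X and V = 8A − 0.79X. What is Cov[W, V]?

By bilinearity, Cov[W, V] = ac·variance of A + bd·variance of X + (ad+bc)·Cov[A, X], with a=-1.1, b=-8, c=8, d=-0.79.
ac·variance of A = (-1.1)·8·37.8 = -332.64
bd·variance of X = (-8)·(-0.79)·55.8 = 352.656
(ad+bc)·Cov[A, X] = (-63.131)·11 = -694.441
Cov[W, V] = -332.64 + 352.656 + (-694.441) = -674.425.

Cov[W, V] = -674.425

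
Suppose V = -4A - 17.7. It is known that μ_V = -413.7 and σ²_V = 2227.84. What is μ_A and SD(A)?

From V = -4A - 17.7: μ_V = a·μ_A + b, so μ_A = (μ_V − b)/a = (-413.7 − (-17.7))/(-4) = 99.
SD(V) = √2227.84 = 47.2.
SD(V) = |a|·SD(A), so SD(A) = 47.2/|-4| = 11.8.

μ_A = 99, SD(A) = 11.8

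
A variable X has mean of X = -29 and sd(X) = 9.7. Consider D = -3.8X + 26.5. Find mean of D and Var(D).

mean of D = 136.7, Var(D) = 1358.6596

D = -3.8X + 26.5 is linear with a = -3.8, b = 26.5.
mean of D = a·mean of X + b = (-3.8)·(-29) + 26.5 = 136.7.
Var(X) = 9.7² = 94.09.
Var(D) = a²·Var(X) = (-3.8)²·94.09 = 1358.6596 (the additive constant 26.5 does not affect variance).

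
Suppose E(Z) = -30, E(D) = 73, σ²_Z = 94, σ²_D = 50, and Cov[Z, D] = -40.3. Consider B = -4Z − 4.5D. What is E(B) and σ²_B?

E(B) = -208.5, σ²_B = 1065.7

E(B) = (-4)·E(Z) + (-4.5)·E(D) = (-4)·(-30) + (-4.5)·73 = -208.5.
σ²_B = a²·σ²_Z + b²·σ²_D + 2ab·Cov[Z, D] with a = -4, b = -4.5.
= (-4)²·94 + (-4.5)²·50 + 2·(-4)·(-4.5)·(-40.3)
= 1504 + 1012.5 + (-1450.8) = 1065.7.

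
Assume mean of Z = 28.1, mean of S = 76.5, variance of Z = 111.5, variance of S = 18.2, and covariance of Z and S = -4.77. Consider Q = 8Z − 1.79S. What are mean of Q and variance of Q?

mean of Q = 8·mean of Z + (-1.79)·mean of S = 8·28.1 + (-1.79)·76.5 = 87.865.
variance of Q = a²·variance of Z + b²·variance of S + 2ab·covariance of Z and S with a = 8, b = -1.79.
= 8²·111.5 + (-1.79)²·18.2 + 2·8·(-1.79)·(-4.77)
= 7136 + 58.31462 + 136.6128 = 7330.92742.

mean of Q = 87.865, variance of Q = 7330.92742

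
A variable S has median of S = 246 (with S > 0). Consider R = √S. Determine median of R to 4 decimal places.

√S is monotone on this domain, so median of R = √(246) ≈ 15.6844.

median of R = 15.6844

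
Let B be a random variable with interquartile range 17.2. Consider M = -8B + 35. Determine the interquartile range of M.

IQR(M) = 137.6

Under M = aB + b, IQR(M) = |a|·IQR(B) = |-8|·17.2 = 137.6 (shifts cancel; spread scales by |a|).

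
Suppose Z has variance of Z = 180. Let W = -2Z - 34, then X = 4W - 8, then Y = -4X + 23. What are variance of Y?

variance of Y = 184320

variance of W = (-2)²·180 = 720.
variance of X = 4²·720 = 11520.
variance of Y = (-4)²·11520 = 184320.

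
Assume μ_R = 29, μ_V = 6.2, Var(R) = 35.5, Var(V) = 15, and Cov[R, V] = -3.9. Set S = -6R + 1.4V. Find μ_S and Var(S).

μ_S = -165.32, Var(S) = 1372.92

μ_S = (-6)·μ_R + 1.4·μ_V = (-6)·29 + 1.4·6.2 = -165.32.
Var(S) = a²·Var(R) + b²·Var(V) + 2ab·Cov[R, V] with a = -6, b = 1.4.
= (-6)²·35.5 + 1.4²·15 + 2·(-6)·1.4·(-3.9)
= 1278 + 29.4 + 65.52 = 1372.92.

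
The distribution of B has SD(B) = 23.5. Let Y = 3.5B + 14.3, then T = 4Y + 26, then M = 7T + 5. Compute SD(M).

SD(M) = 2303

SD(Y) = |3.5|·23.5 = 82.25.
SD(T) = |4|·82.25 = 329.
SD(M) = |7|·329 = 2303.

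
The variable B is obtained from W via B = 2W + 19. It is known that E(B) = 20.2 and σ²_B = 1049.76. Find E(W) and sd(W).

From B = 2W + 19: E(B) = a·E(W) + b, so E(W) = (E(B) − b)/a = (20.2 − 19)/2 = 0.6.
sd(B) = √1049.76 = 32.4.
sd(B) = |a|·sd(W), so sd(W) = 32.4/|2| = 16.2.

E(W) = 0.6, sd(W) = 16.2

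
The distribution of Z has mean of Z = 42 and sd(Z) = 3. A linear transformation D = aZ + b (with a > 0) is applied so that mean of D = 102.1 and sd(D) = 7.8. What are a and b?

sd(D) = a·sd(Z) (a > 0), so a = 7.8/3 = 2.6.
mean of D = a·mean of Z + b, so b = 102.1 − 2.6·42 = -7.1.

a = 2.6, b = -7.1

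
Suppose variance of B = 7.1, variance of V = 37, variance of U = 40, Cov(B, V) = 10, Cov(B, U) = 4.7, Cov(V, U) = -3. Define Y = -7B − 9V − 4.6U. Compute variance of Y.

variance of Y = a²·variance of B + b²·variance of V + c²·variance of U + 2ab·Cov(B, V) + 2ac·Cov(B, U) + 2bc·Cov(V, U), with a = -7, b = -9, c = -4.6.
= 347.9 + 2997 + 846.4 + 1260 + 302.68 + (-248.4)
= 5505.58.

variance of Y = 5505.58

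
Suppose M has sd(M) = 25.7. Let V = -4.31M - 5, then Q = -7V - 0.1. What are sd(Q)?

sd(Q) = 775.369

sd(V) = |-4.31|·25.7 = 110.767.
sd(Q) = |-7|·110.767 = 775.369.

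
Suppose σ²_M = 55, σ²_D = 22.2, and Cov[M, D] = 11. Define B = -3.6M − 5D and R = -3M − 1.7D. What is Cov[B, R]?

By bilinearity, Cov[B, R] = ac·σ²_M + bd·σ²_D + (ad+bc)·Cov[M, D], with a=-3.6, b=-5, c=-3, d=-1.7.
ac·σ²_M = (-3.6)·(-3)·55 = 594
bd·σ²_D = (-5)·(-1.7)·22.2 = 188.7
(ad+bc)·Cov[M, D] = (21.12)·11 = 232.32
Cov[B, R] = 594 + 188.7 + 232.32 = 1015.02.

Cov[B, R] = 1015.02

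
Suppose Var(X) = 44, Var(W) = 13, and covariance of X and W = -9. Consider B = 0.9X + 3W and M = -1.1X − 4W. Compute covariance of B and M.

By bilinearity, covariance of B and M = ac·Var(X) + bd·Var(W) + (ad+bc)·covariance of X and W, with a=0.9, b=3, c=-1.1, d=-4.
ac·Var(X) = 0.9·(-1.1)·44 = -43.56
bd·Var(W) = 3·(-4)·13 = -156
(ad+bc)·covariance of X and W = (-6.9)·(-9) = 62.1
covariance of B and M = -43.56 + (-156) + 62.1 = -137.46.

covariance of B and M = -137.46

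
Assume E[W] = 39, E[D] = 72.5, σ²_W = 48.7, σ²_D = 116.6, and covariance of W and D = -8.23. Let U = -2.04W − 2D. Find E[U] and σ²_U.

E[U] = -224.56, σ²_U = 601.91312

E[U] = (-2.04)·E[W] + (-2)·E[D] = (-2.04)·39 + (-2)·72.5 = -224.56.
σ²_U = a²·σ²_W + b²·σ²_D + 2ab·covariance of W and D with a = -2.04, b = -2.
= (-2.04)²·48.7 + (-2)²·116.6 + 2·(-2.04)·(-2)·(-8.23)
= 202.66992 + 466.4 + (-67.1568) = 601.91312.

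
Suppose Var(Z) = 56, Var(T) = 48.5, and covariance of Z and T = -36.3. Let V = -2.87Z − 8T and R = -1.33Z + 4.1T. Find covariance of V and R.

covariance of V and R = -1336.1323

By bilinearity, covariance of V and R = ac·Var(Z) + bd·Var(T) + (ad+bc)·covariance of Z and T, with a=-2.87, b=-8, c=-1.33, d=4.1.
ac·Var(Z) = (-2.87)·(-1.33)·56 = 213.7576
bd·Var(T) = (-8)·4.1·48.5 = -1590.8
(ad+bc)·covariance of Z and T = (-1.127)·(-36.3) = 40.9101
covariance of V and R = 213.7576 + (-1590.8) + 40.9101 = -1336.1323.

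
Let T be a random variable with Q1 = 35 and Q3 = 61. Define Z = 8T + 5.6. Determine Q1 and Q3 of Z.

Q1(Z) = 285.6, Q3(Z) = 493.6

a = 8 > 0: Q1(Z) = a·Q1(T)+b = 285.6, Q3(Z) = a·Q3(T)+b = 493.6.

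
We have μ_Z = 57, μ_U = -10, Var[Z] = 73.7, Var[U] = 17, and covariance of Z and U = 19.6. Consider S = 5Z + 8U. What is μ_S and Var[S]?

μ_S = 5·μ_Z + 8·μ_U = 5·57 + 8·(-10) = 205.
Var[S] = a²·Var[Z] + b²·Var[U] + 2ab·covariance of Z and U with a = 5, b = 8.
= 5²·73.7 + 8²·17 + 2·5·8·19.6
= 1842.5 + 1088 + 1568 = 4498.5.

μ_S = 205, Var[S] = 4498.5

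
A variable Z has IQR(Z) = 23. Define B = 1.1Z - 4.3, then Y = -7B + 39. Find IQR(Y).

IQR(Y) = 177.1

IQR(B) = |1.1|·23 = 25.3.
IQR(Y) = |-7|·25.3 = 177.1.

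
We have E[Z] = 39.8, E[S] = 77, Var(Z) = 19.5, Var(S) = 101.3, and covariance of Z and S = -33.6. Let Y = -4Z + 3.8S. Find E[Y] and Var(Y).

E[Y] = 133.4, Var(Y) = 2796.212

E[Y] = (-4)·E[Z] + 3.8·E[S] = (-4)·39.8 + 3.8·77 = 133.4.
Var(Y) = a²·Var(Z) + b²·Var(S) + 2ab·covariance of Z and S with a = -4, b = 3.8.
= (-4)²·19.5 + 3.8²·101.3 + 2·(-4)·3.8·(-33.6)
= 312 + 1462.772 + 1021.44 = 2796.212.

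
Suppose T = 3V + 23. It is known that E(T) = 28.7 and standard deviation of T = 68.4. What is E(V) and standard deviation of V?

E(V) = 1.9, standard deviation of V = 22.8

From T = 3V + 23: E(T) = a·E(V) + b, so E(V) = (E(T) − b)/a = (28.7 − 23)/3 = 1.9.
standard deviation of T = |a|·standard deviation of V, so standard deviation of V = 68.4/|3| = 22.8.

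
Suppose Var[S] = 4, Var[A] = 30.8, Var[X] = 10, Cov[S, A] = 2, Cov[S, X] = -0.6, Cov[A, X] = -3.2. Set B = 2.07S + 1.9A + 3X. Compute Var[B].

Var[B] = a²·Var[S] + b²·Var[A] + c²·Var[X] + 2ab·Cov[S, A] + 2ac·Cov[S, X] + 2bc·Cov[A, X], with a = 2.07, b = 1.9, c = 3.
= 17.1396 + 111.188 + 90 + 15.732 + (-7.452) + (-36.48)
= 190.1276.

Var[B] = 190.1276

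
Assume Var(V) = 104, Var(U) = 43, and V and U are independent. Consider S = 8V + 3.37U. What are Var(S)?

Var(S) = 7144.3467

Var(S) = a²·Var(V) + b²·Var(U) + 2ab·Cov(V, U) with a = 8, b = 3.37.
Independence gives Cov(V, U) = 0.
= 8²·104 + 3.37²·43 + 2·8·3.37·0
= 6656 + 488.3467 + 0 = 7144.3467.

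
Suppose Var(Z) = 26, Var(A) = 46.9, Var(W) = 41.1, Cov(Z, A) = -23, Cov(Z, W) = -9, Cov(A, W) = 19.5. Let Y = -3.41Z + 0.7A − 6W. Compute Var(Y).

Var(Y) = 1382.6336

Var(Y) = a²·Var(Z) + b²·Var(A) + c²·Var(W) + 2ab·Cov(Z, A) + 2ac·Cov(Z, W) + 2bc·Cov(A, W), with a = -3.41, b = 0.7, c = -6.
= 302.3306 + 22.981 + 1479.6 + 109.802 + (-368.28) + (-163.8)
= 1382.6336.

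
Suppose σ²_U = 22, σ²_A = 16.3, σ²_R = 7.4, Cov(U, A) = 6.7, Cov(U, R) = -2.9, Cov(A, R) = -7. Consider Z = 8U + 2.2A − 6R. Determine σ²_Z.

σ²_Z = 2452.332

σ²_Z = a²·σ²_U + b²·σ²_A + c²·σ²_R + 2ab·Cov(U, A) + 2ac·Cov(U, R) + 2bc·Cov(A, R), with a = 8, b = 2.2, c = -6.
= 1408 + 78.892 + 266.4 + 235.84 + 278.4 + 184.8
= 2452.332.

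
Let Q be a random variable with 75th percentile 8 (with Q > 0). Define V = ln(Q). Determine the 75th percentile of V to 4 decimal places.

ln(Q) is increasing, so P_{75}(V) = g(P_{75}(Q)) ≈ 2.0794.

75th percentile of V = 2.0794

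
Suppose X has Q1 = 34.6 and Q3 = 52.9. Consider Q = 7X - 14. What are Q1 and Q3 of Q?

Q1(Q) = 228.2, Q3(Q) = 356.3

a = 7 > 0: Q1(Q) = a·Q1(X)+b = 228.2, Q3(Q) = a·Q3(X)+b = 356.3.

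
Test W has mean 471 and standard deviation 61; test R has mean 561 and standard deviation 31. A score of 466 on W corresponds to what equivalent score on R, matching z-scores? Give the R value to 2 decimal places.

R = 558.46

z = (466 − 471)/61 ≈ -0.082.
R = 561 + z·31 = 561 + (466 − 471)·31/61 ≈ 558.46.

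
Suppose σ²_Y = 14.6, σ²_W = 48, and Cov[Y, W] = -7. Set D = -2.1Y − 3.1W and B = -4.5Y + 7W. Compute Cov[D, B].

Cov[D, B] = -898.38

By bilinearity, Cov[D, B] = ac·σ²_Y + bd·σ²_W + (ad+bc)·Cov[Y, W], with a=-2.1, b=-3.1, c=-4.5, d=7.
ac·σ²_Y = (-2.1)·(-4.5)·14.6 = 137.97
bd·σ²_W = (-3.1)·7·48 = -1041.6
(ad+bc)·Cov[Y, W] = (-0.75)·(-7) = 5.25
Cov[D, B] = 137.97 + (-1041.6) + 5.25 = -898.38.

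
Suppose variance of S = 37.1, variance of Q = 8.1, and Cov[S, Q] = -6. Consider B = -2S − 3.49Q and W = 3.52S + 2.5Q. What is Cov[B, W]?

Cov[B, W] = -228.1477

By bilinearity, Cov[B, W] = ac·variance of S + bd·variance of Q + (ad+bc)·Cov[S, Q], with a=-2, b=-3.49, c=3.52, d=2.5.
ac·variance of S = (-2)·3.52·37.1 = -261.184
bd·variance of Q = (-3.49)·2.5·8.1 = -70.6725
(ad+bc)·Cov[S, Q] = (-17.2848)·(-6) = 103.7088
Cov[B, W] = -261.184 + (-70.6725) + 103.7088 = -228.1477.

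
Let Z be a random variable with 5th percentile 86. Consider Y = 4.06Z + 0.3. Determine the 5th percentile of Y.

Since a = 4.06 > 0 the transformation is increasing, so the 5th percentile of Y = a·(P_{5} of Z) + b = 4.06·86 + 0.3 = 349.46.

5th percentile of Y = 349.46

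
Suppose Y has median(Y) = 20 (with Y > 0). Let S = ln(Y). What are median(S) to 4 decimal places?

median(S) = 2.9957

ln(Y) is monotone on this domain, so median(S) = ln(20) ≈ 2.9957.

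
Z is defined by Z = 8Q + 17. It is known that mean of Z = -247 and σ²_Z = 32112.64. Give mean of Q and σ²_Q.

mean of Q = -33, σ²_Q = 501.76

From Z = 8Q + 17: mean of Z = a·mean of Q + b, so mean of Q = (mean of Z − b)/a = (-247 − 17)/8 = -33.
σ²_Z = a²·σ²_Q, so σ²_Q = 32112.64/8² = 501.76.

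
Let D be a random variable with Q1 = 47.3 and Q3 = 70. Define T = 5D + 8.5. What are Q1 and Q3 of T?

Q1(T) = 245, Q3(T) = 358.5

a = 5 > 0: Q1(T) = a·Q1(D)+b = 245, Q3(T) = a·Q3(D)+b = 358.5.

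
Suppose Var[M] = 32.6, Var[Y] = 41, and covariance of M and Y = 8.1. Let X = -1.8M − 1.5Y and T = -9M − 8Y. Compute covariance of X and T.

covariance of X and T = 1246.11

By bilinearity, covariance of X and T = ac·Var[M] + bd·Var[Y] + (ad+bc)·covariance of M and Y, with a=-1.8, b=-1.5, c=-9, d=-8.
ac·Var[M] = (-1.8)·(-9)·32.6 = 528.12
bd·Var[Y] = (-1.5)·(-8)·41 = 492
(ad+bc)·covariance of M and Y = (27.9)·8.1 = 225.99
covariance of X and T = 528.12 + 492 + 225.99 = 1246.11.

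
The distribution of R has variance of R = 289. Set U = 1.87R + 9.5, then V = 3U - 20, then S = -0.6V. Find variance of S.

variance of S = 3274.357284

variance of U = 1.87²·289 = 1010.6041.
variance of V = 3²·1010.6041 = 9095.4369.
variance of S = (-0.6)²·9095.4369 = 3274.357284.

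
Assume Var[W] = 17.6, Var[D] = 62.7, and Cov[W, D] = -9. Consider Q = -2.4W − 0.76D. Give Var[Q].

Var[Q] = a²·Var[W] + b²·Var[D] + 2ab·Cov[W, D] with a = -2.4, b = -0.76.
= (-2.4)²·17.6 + (-0.76)²·62.7 + 2·(-2.4)·(-0.76)·(-9)
= 101.376 + 36.21552 + (-32.832) = 104.75952.

Var[Q] = 104.75952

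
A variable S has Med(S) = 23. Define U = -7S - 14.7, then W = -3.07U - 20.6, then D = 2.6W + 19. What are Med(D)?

Med(U) = (-7)·23 + (-14.7) = -175.7.
Med(W) = (-3.07)·(-175.7) + (-20.6) = 518.799.
Med(D) = 2.6·518.799 + 19 = 1367.8774.

Med(D) = 1367.8774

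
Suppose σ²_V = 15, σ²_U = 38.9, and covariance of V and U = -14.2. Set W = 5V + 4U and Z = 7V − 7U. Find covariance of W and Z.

covariance of W and Z = -464.8

By bilinearity, covariance of W and Z = ac·σ²_V + bd·σ²_U + (ad+bc)·covariance of V and U, with a=5, b=4, c=7, d=-7.
ac·σ²_V = 5·7·15 = 525
bd·σ²_U = 4·(-7)·38.9 = -1089.2
(ad+bc)·covariance of V and U = (-7)·(-14.2) = 99.4
covariance of W and Z = 525 + (-1089.2) + 99.4 = -464.8.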